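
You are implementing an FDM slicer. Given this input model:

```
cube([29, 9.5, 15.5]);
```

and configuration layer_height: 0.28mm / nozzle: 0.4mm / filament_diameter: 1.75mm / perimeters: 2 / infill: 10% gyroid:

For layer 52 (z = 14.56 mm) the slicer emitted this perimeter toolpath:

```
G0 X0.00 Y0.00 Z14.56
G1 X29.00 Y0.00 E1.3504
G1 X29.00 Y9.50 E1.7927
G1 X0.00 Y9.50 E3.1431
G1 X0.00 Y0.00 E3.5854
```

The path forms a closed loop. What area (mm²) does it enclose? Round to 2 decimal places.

275.50 mm²

Apply the shoelace formula to the sequence of (X, Y) vertices; enclosed area = 275.50 mm².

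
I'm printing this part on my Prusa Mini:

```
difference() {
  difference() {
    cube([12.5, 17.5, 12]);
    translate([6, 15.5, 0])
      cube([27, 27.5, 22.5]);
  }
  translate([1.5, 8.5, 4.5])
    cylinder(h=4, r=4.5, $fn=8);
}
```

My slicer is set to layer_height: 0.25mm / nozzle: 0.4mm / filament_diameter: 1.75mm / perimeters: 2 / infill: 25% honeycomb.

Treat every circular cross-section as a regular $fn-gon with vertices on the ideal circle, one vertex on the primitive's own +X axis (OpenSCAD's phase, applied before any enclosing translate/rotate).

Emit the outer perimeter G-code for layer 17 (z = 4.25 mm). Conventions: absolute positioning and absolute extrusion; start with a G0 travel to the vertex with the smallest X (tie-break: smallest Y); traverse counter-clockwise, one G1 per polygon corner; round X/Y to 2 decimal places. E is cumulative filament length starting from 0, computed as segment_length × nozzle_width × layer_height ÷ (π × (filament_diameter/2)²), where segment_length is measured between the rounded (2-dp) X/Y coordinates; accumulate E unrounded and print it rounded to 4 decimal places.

G0 X0.00 Y0.00 Z4.25
G1 X12.50 Y0.00 E0.5197
G1 X12.50 Y15.50 E1.1641
G1 X6.00 Y15.50 E1.4343
G1 X6.00 Y17.50 E1.5175
G1 X0.00 Y17.50 E1.7669
G1 X0.00 Y0.00 E2.4945

At z = 4.25 mm: the cube (footprint 12.5×17.5) is included at this height; the cube at (6, 15.5) (footprint 27×27.5) is included at this height; Taking the first minus the rest: starting from the 12.5×17.5 cube, the 27×27.5 cube at (6, 15.5) partially overlaps it — only the 13.00 mm² overlap (of its 742.50 mm²) is removed, clipping the outline — 1 connected region; the cylinder at (1.5, 8.5) does not reach this height (z outside [4.5, 8.5]); After the difference (first − rest): none of the subtracted shapes is present at this height, so that combined region is unchanged — 1 connected region. The outline is a single polygon with 6 vertices. Extrusion per mm of travel: 0.4 × 0.25 / (π × 0.875²) = 0.041575. Accumulating E over each segment gives final E = 2.4945.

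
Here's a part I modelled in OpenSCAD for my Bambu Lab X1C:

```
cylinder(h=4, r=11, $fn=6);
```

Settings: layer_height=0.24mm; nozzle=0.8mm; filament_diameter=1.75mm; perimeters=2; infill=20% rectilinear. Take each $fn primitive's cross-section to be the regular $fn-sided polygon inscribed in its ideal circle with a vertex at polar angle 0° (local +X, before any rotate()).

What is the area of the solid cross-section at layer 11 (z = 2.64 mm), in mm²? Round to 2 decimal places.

314.37 mm²

At z = 2.64 mm: the r=11 cylinder contributes a regular 6-gon of circumradius 11 (area = (6/2)·11.000²·sin(360°/6) = 314.37 mm²). Overall, the cross-section is a single solid region. Net area = 314.37 mm².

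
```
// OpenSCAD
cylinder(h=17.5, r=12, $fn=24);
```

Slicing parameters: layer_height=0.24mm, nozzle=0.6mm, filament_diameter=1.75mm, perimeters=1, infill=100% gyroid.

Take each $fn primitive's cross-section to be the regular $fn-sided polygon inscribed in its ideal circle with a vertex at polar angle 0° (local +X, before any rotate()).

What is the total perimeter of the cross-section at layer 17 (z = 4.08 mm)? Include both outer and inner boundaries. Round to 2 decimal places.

At z = 4.08 mm: the cylinder: section is a regular 24-gon, circumradius r=12 (perimeter = 2·24·12.000·sin(180°/24) = 75.18 mm). Overall, the cross-section is a single solid region. Total boundary length (outer) = 75.18 mm.

75.18 mm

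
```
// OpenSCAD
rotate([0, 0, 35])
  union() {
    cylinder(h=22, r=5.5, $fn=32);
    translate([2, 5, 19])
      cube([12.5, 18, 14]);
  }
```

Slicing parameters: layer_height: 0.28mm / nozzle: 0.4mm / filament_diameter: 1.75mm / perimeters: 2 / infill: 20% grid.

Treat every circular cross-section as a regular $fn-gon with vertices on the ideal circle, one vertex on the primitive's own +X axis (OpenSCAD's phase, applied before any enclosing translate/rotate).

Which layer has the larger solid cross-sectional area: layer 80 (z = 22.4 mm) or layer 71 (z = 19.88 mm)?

Layer 80 (z = 22.4): the cylinder is absent (z outside [0, 22]); the 12.5×18 cube at (2, 5) contributes its full rectangle (area 225.00 mm²); Combining (union): only the 12.5×18 cube at (2, 5) is present, so the union is just that shape — area = 225.00 mm²; (rotated 35° about Z; rotation is an isometry so areas/perimeters/island counts are preserved). So its area = 225.00 mm². Layer 71 (z = 19.88): the cylinder: section is a regular 32-gon, circumradius r=5.5 (area = (32/2)·5.500²·sin(360°/32) = 94.42 mm²); the 12.5×18 cube at (2, 5) contributes its full rectangle (area 225.00 mm²); Taking the union: the regions partially overlap — summed areas 319.42 mm² minus the doubly-counted overlap 0.02 mm² gives 319.41 mm² — area = 319.41 mm²; (rotated 35° about Z; rotation is an isometry so areas/perimeters/island counts are preserved). So its area = 319.41 mm². Layer 71 is larger (319.41 vs 225.00 mm²).

layer 71 (z = 19.88 mm)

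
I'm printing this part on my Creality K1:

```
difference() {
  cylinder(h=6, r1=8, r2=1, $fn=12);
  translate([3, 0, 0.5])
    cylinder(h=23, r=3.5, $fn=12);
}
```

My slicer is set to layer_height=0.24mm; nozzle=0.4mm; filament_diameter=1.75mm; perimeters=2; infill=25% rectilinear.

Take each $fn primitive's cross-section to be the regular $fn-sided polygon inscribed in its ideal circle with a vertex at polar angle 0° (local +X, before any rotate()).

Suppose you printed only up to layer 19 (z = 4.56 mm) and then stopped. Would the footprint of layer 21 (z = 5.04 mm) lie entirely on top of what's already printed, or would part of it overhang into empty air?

Compare the two slices. At z = 4.56: the cone: at t=0.760 of its height the radius interpolates to r₁+(r₂−r₁)t = 2.680, giving a regular 12-gon of that circumradius (area = (12/2)·2.680²·sin(360°/12) = 21.55 mm²); the cylinder at (3, 0): section is a regular 12-gon, circumradius r=3.5 (area = (12/2)·3.500²·sin(360°/12) = 36.75 mm²); After the difference (first − rest): starting from the cone (21.55 mm²), the r=3.5 cylinder at (3, 0) partially overlaps it — only the 11.07 mm² overlap (of its 36.75 mm²) is removed, clipping the outline — area = 10.48 mm². At z = 5.04: the cone (r1=8→r2=1) has section circumradius 2.120 here — a regular 12-gon (area = (12/2)·2.120²·sin(360°/12) = 13.48 mm²); the r=3.5 cylinder at (3, 0) contributes a regular 12-gon of circumradius 3.5 (area = (12/2)·3.500²·sin(360°/12) = 36.75 mm²); Subtracting the remaining from the first: starting from the cone (13.48 mm²), the r=3.5 cylinder at (3, 0) partially overlaps it — only the 7.58 mm² overlap (of its 36.75 mm²) is removed, clipping the outline — area = 5.90 mm². Checking containment: the cross-section at z = 5.04 is a subset of the cross-section at z = 4.56.

entirely on top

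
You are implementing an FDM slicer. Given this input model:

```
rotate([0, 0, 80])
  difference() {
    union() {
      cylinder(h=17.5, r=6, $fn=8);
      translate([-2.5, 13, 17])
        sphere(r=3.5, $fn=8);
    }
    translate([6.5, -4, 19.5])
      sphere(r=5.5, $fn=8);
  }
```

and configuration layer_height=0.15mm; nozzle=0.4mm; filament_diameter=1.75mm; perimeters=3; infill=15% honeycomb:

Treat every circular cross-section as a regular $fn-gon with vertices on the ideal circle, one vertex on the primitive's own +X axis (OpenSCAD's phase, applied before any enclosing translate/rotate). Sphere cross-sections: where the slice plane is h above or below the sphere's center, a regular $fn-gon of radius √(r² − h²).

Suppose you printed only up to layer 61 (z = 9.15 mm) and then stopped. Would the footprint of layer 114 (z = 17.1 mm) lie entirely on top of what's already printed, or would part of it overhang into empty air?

part overhangs

Compare the two slices. At z = 9.15: the cylinder: section is a regular 8-gon, circumradius r=6 (area = (8/2)·6.000²·sin(360°/8) = 101.82 mm²); the sphere at (-2.5, 13) is absent (|z−center|=7.850 > r=3.5); Taking the union: only the r=6 cylinder is present, so the union is just that shape — area = 101.82 mm²; the sphere at (6.5, -4) does not reach this height (|z−center|=10.350 > r=5.5); After the difference (first − rest): none of the subtracted shapes is present at this height, so the result so far is unchanged — area = 101.82 mm²; (whole slice rotated 80° about Z — lengths, areas and connectivity unchanged). At z = 17.1: the r=6 cylinder contributes a regular 8-gon of circumradius 6 (area = (8/2)·6.000²·sin(360°/8) = 101.82 mm²); the r=3.5 sphere at (-2.5, 13) slices to a regular 8-gon of circumradius 3.499 (√(r²−h²) with h=0.1 from center) (area = (8/2)·3.499²·sin(360°/8) = 34.62 mm²); Merging all regions: the 2 present regions are separate (no shared area or edge), so areas and boundary lengths simply add and each stays a separate island — area = 136.44 mm²; the r=5.5 sphere at (6.5, -4) slices to a regular 8-gon of circumradius 4.949 (√(r²−h²) with h=2.4 from center) (area = (8/2)·4.949²·sin(360°/8) = 69.27 mm²); After the difference (first − rest): starting from the result so far (136.44 mm²), the r=5.5 sphere at (6.5, -4) partially overlaps it — only the 13.32 mm² overlap (of its 69.27 mm²) is removed, clipping the outline — area = 123.12 mm²; (rotated 80° about Z; rotation is an isometry so areas/perimeters/island counts are preserved). Checking containment: at z = 17.1 the cross-section extends beyond the z = 9.15 cross-section by about 34.62 mm².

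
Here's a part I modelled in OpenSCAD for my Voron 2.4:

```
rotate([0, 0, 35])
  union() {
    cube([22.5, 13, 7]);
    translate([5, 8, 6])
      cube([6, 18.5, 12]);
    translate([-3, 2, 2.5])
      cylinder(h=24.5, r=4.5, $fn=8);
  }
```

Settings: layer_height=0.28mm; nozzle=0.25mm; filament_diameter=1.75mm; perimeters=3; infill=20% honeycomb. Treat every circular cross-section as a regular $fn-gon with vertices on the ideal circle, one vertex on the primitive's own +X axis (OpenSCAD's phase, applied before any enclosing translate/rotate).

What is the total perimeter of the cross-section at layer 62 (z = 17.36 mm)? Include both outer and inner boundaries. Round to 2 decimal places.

76.55 mm

At z = 17.36 mm: the cube is absent (z outside [0, 7]); the 6×18.5 cube at (5, 8) contributes its full rectangle (perimeter 49.00 mm); the r=4.5 cylinder at (-3, 2) contributes a regular 8-gon of circumradius 4.5 (perimeter = 2·8·4.500·sin(180°/8) = 27.55 mm); Combining (union): the 2 present regions are separate (no shared area or edge), so areas and boundary lengths simply add and each stays a separate island — boundary = 76.55 mm; (whole slice rotated 35° about Z — lengths, areas and connectivity unchanged). Overall, the cross-section has 2 separate islands. Total boundary length (outer) = 76.55 mm.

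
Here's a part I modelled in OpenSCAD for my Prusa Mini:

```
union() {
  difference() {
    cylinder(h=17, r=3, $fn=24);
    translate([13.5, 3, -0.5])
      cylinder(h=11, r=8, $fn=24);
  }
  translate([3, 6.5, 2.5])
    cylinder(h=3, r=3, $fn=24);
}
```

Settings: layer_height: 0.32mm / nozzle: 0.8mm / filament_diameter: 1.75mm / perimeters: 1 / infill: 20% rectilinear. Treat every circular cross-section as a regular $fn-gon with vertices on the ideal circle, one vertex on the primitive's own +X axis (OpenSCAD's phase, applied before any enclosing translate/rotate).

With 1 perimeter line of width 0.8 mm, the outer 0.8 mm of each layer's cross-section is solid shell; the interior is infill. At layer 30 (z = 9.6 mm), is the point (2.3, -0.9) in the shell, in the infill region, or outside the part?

At z = 9.6 mm: the r=3 cylinder gives a regular 24-gon of circumradius 3 (constant along its height); the r=8 cylinder at (13.5, 3) contributes a regular 24-gon of circumradius 8; After the difference (first − rest): starting from the r=3 cylinder, the r=8 cylinder at (13.5, 3) misses the remaining region (no effect) — 1 connected region; the cylinder at (3, 6.5) is not intersected at this z (z outside [2.5, 5.5]); Combining (union): only that combined region is present, so the union is just that shape — 1 connected region. Overall, the cross-section is a single solid region. The nearest boundary edge runs (2.90, -0.78)→(2.60, -1.50); distance from the point to it = 0.50 mm. The point is inside the cross-section, 0.50 mm from the nearest boundary — within the 0.8 mm shell band (1 × 0.8).

shell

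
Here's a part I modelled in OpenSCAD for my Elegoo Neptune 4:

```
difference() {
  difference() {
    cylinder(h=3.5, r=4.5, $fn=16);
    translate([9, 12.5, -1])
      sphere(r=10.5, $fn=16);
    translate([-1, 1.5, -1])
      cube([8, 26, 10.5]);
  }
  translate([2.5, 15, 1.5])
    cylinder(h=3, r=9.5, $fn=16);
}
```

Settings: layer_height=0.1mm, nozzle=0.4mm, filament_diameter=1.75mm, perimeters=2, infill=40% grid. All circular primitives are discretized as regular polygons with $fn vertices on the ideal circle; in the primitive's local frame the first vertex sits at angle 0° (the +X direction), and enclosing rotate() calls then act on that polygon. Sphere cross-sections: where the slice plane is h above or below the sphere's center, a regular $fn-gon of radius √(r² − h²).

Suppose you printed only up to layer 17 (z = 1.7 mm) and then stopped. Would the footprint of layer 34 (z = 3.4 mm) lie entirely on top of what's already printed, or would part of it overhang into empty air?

entirely on top

Compare the two slices. At z = 1.7: the cylinder: section is a regular 16-gon, circumradius r=4.5 (area = (16/2)·4.500²·sin(360°/16) = 61.99 mm²); the r=10.5 sphere at (9, 12.5) contributes a regular 16-gon of circumradius √(10.5²−2.7²) = 10.147 (area = (16/2)·10.147²·sin(360°/16) = 315.21 mm²); the cube at (-1, 1.5) is present — its section is the full 8×26 rectangle (area 208.00 mm²); Subtracting the remaining from the first: starting from the r=4.5 cylinder (61.99 mm²), the r=10.5 sphere at (9, 12.5) misses the remaining region (no effect); the 8×26 cube at (-1, 1.5) partially overlaps it — only the 11.87 mm² overlap (of its 208.00 mm²) is removed, clipping the outline — area = 50.12 mm²; the r=9.5 cylinder at (2.5, 15) gives a regular 16-gon of circumradius 9.5 (constant along its height) (area = (16/2)·9.500²·sin(360°/16) = 276.30 mm²); Subtracting the remaining from the first: starting from the result so far (50.12 mm²), the r=9.5 cylinder at (2.5, 15) misses the remaining region (no effect) — area = 50.12 mm². At z = 3.4: the r=4.5 cylinder contributes a regular 16-gon of circumradius 4.5 (area = (16/2)·4.500²·sin(360°/16) = 61.99 mm²); the sphere at (9, 12.5): section is a regular 16-gon, circumradius = √(r²−h²) = √(10.5²−4.4²) = 9.534 (area = (16/2)·9.534²·sin(360°/16) = 278.26 mm²); the cube at (-1, 1.5) (footprint 8×26) is included at this height (area 208.00 mm²); After the difference (first − rest): starting from the r=4.5 cylinder (61.99 mm²), the r=10.5 sphere at (9, 12.5) misses the remaining region (no effect); the 8×26 cube at (-1, 1.5) partially overlaps it — only the 11.87 mm² overlap (of its 208.00 mm²) is removed, clipping the outline — area = 50.12 mm²; the r=9.5 cylinder at (2.5, 15) contributes a regular 16-gon of circumradius 9.5 (area = (16/2)·9.500²·sin(360°/16) = 276.30 mm²); After the difference (first − rest): starting from that combined region (50.12 mm²), the r=9.5 cylinder at (2.5, 15) misses the remaining region (no effect) — area = 50.12 mm². Checking containment: the cross-section at z = 3.4 is a subset of the cross-section at z = 1.7.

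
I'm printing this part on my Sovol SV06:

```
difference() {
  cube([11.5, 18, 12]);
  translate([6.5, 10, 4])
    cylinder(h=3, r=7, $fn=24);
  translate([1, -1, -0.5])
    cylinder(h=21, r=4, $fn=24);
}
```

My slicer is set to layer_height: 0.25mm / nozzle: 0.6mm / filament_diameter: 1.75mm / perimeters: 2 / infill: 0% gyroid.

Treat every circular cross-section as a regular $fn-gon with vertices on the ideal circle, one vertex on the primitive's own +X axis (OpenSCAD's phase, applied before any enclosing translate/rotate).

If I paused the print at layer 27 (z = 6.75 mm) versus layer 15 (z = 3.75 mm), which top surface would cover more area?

layer 15 (z = 3.75 mm)

Layer 27 (z = 6.75): the cube (footprint 11.5×18) is included at this height (area 207.00 mm²); the r=7 cylinder at (6.5, 10) gives a regular 24-gon of circumradius 7 (constant along its height) (area = (24/2)·7.000²·sin(360°/24) = 152.19 mm²); the r=4 cylinder at (1, -1) gives a regular 24-gon of circumradius 4 (constant along its height) (area = (24/2)·4.000²·sin(360°/24) = 49.69 mm²); Subtracting the remaining from the first: starting from the 11.5×18 cube (207.00 mm²), the r=7 cylinder at (6.5, 10) partially overlaps it — only the 137.59 mm² overlap (of its 152.19 mm²) is removed, clipping the outline; the r=4 cylinder at (1, -1) partially overlaps it — only the 11.42 mm² overlap (of its 49.69 mm²) is removed, clipping the outline — area = 57.99 mm². So its area = 57.99 mm². Layer 15 (z = 3.75): the cube (footprint 11.5×18) is included at this height (area 207.00 mm²); the cylinder at (6.5, 10) does not reach this height (z outside [4, 7]); the cylinder at (1, -1): section is a regular 24-gon, circumradius r=4 (area = (24/2)·4.000²·sin(360°/24) = 49.69 mm²); Subtracting the remaining from the first: starting from the 11.5×18 cube (207.00 mm²), the r=4 cylinder at (1, -1) partially overlaps it — only the 11.42 mm² overlap (of its 49.69 mm²) is removed, clipping the outline — area = 195.58 mm². So its area = 195.58 mm². Layer 15 is larger (195.58 vs 57.99 mm²).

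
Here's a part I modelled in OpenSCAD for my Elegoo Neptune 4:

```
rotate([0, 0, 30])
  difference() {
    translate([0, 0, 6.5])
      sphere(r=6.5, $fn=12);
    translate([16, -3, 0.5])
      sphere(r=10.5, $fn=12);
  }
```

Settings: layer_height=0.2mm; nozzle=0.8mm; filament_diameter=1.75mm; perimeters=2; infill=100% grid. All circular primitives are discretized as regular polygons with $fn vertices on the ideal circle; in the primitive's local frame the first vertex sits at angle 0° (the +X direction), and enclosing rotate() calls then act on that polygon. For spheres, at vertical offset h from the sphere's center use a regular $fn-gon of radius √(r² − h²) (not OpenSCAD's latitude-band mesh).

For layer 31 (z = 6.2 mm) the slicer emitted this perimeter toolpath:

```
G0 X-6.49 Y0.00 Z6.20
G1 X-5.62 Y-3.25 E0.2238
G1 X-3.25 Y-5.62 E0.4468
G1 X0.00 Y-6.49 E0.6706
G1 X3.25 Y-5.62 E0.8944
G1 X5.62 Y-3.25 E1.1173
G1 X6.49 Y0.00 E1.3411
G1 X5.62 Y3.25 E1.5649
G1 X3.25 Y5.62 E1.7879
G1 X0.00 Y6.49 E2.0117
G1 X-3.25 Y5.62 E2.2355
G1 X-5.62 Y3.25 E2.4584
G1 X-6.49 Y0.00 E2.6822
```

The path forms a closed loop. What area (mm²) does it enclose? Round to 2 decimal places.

126.41 mm²

Apply the shoelace formula to the sequence of (X, Y) vertices; enclosed area = 126.41 mm².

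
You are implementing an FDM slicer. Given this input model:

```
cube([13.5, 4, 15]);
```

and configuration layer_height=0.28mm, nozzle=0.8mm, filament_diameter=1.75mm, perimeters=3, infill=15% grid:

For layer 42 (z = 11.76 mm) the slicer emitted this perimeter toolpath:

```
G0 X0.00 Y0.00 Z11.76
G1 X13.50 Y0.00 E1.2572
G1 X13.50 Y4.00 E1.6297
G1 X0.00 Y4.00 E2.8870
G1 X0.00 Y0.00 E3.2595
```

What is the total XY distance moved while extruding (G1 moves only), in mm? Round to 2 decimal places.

Sum the Euclidean lengths of each G1 segment: total = 35.00 mm.

35.00 mm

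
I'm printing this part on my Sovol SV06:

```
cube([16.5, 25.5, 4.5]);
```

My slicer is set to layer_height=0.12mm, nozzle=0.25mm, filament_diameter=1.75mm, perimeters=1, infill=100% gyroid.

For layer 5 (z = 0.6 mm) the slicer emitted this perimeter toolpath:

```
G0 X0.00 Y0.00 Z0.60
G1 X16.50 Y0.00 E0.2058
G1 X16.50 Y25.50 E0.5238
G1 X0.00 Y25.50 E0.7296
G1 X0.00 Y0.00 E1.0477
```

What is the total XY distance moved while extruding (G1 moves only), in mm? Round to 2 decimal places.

84.00 mm

Sum the Euclidean lengths of each G1 segment: total = 84.00 mm.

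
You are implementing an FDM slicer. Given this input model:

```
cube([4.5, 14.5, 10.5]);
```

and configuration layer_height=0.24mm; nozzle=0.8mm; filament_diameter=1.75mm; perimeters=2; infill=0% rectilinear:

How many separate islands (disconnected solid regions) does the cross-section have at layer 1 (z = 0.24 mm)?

1

At z = 0.24 mm: the cube is present — its section is the full 4.5×14.5 rectangle. Overall, the cross-section is a single solid region. Island count = 1.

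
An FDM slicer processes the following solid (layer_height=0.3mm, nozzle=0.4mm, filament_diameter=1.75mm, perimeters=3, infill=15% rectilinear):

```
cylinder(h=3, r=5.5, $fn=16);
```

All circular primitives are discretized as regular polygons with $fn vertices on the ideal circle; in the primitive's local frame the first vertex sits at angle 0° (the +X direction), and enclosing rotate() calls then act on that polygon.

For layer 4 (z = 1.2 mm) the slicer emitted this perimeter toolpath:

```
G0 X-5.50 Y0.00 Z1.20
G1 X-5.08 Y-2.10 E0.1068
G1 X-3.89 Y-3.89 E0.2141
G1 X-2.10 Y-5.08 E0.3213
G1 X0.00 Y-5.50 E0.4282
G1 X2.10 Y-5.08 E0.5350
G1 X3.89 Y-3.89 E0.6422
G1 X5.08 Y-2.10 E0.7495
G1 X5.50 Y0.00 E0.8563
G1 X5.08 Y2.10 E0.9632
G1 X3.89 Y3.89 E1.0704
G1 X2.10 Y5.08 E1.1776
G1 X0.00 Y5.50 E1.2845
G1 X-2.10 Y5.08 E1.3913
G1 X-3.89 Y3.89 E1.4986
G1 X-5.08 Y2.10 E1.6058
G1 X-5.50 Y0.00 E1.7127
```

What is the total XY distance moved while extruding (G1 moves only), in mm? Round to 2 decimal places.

34.33 mm

Sum the Euclidean lengths of each G1 segment: total = 34.33 mm.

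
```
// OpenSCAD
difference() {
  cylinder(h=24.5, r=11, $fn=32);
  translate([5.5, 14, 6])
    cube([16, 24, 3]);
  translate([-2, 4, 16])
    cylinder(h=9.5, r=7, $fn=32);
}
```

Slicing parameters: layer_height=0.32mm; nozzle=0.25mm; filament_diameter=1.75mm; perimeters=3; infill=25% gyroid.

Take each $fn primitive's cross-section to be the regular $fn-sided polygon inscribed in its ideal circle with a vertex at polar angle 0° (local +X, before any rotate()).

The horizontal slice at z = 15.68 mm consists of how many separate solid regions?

At z = 15.68 mm: the r=11 cylinder gives a regular 32-gon of circumradius 11 (constant along its height); the cube at (5.5, 14) does not reach this height (z outside [6, 9]); the cylinder at (-2, 4) does not reach this height (z outside [16, 25.5]); Taking the first minus the rest: none of the subtracted shapes is present at this height, so the r=11 cylinder is unchanged — 1 connected region. The result has 1 disconnected region.

1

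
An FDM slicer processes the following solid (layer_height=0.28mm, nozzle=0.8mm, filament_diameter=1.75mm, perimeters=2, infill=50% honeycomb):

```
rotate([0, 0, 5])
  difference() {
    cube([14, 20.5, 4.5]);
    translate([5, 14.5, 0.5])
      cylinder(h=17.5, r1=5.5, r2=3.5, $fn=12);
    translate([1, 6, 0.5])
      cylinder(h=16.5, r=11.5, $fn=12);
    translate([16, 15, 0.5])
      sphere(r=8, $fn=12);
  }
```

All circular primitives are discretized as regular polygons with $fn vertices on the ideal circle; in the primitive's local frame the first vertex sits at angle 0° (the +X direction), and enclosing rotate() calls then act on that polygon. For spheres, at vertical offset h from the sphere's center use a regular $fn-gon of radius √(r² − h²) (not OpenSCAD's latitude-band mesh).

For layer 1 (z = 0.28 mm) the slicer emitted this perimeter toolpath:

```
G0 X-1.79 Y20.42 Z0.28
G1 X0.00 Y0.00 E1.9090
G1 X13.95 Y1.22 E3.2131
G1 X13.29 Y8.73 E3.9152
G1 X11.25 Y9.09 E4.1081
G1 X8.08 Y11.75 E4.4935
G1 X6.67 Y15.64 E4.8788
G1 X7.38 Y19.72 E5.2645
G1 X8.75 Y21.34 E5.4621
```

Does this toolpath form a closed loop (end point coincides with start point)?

Start point (G0): (-1.79, 20.42). End point (last G1): the path does not return to the start — open.

no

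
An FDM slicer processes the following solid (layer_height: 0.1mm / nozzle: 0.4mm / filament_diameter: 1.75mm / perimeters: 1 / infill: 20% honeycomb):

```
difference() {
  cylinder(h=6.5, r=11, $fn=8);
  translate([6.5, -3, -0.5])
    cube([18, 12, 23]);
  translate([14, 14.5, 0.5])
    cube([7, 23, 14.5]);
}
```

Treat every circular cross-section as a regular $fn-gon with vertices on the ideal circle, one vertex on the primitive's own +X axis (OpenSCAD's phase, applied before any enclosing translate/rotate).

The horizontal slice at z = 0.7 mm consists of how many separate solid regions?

At z = 0.7 mm: the cylinder: section is a regular 8-gon, circumradius r=11; the cube at (6.5, -3) is present — its section is the full 18×12 rectangle; the cube at (14, 14.5) is present — its section is the full 7×23 rectangle; Subtracting the remaining from the first: starting from the r=11 cylinder, the 18×12 cube at (6.5, -3) partially overlaps it — only the 34.45 mm² overlap (of its 216.00 mm²) is removed, clipping the outline; the 7×23 cube at (14, 14.5) misses the remaining region (no effect) — 1 connected region. The result has 1 disconnected region.

1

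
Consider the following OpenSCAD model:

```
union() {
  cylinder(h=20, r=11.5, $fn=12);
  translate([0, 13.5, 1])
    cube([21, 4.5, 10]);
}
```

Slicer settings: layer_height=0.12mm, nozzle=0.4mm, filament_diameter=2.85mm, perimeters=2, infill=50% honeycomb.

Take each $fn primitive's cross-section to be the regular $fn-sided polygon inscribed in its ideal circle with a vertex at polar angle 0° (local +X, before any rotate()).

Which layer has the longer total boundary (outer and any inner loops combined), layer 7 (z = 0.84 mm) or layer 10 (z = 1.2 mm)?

Layer 7 (z = 0.84): the cylinder: section is a regular 12-gon, circumradius r=11.5 (perimeter = 2·12·11.500·sin(180°/12) = 71.43 mm); the cube at (0, 13.5) is absent (z outside [1, 11]); Combining (union): only the r=11.5 cylinder is present, so the union is just that shape — boundary = 71.43 mm. So its perimeter = 71.43 mm. Layer 10 (z = 1.2): the r=11.5 cylinder gives a regular 12-gon of circumradius 11.5 (constant along its height) (perimeter = 2·12·11.500·sin(180°/12) = 71.43 mm); the cube at (0, 13.5) (footprint 21×4.5) is included at this height (perimeter 51.00 mm); Taking the union: the 2 present regions are separate (no shared area or edge), so areas and boundary lengths simply add and each stays a separate island — boundary = 122.43 mm. So its perimeter = 122.43 mm. Layer 10 is larger (122.43 vs 71.43 mm).

layer 10 (z = 1.2 mm)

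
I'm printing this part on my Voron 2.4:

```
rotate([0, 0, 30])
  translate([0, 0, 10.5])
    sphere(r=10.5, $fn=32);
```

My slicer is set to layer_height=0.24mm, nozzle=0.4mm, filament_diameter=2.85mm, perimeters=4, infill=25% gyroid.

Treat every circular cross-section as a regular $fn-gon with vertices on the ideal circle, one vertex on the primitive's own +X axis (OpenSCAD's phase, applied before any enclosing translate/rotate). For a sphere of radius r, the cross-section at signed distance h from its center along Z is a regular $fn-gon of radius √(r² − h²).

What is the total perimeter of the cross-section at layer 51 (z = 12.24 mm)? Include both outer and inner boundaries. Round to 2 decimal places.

64.96 mm

At z = 12.24 mm: the sphere: section is a regular 32-gon, circumradius = √(r²−h²) = √(10.5²−1.74²) = 10.355 (perimeter = 2·32·10.355·sin(180°/32) = 64.96 mm); (rotated 30° about Z; rotation is an isometry so areas/perimeters/island counts are preserved). Overall, the cross-section is a single solid region. Total boundary length (outer) = 64.96 mm.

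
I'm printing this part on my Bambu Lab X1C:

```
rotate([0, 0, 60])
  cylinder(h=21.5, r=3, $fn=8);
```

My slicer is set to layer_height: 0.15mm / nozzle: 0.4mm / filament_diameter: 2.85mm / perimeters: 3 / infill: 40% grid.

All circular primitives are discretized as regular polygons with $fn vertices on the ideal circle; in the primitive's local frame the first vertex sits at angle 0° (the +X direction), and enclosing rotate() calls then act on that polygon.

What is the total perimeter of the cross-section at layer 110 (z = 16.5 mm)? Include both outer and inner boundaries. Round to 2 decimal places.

18.37 mm

At z = 16.5 mm: the r=3 cylinder gives a regular 8-gon of circumradius 3 (constant along its height) (perimeter = 2·8·3.000·sin(180°/8) = 18.37 mm); (whole slice rotated 60° about Z — lengths, areas and connectivity unchanged). Overall, the cross-section is a single solid region. Total boundary length (outer) = 18.37 mm.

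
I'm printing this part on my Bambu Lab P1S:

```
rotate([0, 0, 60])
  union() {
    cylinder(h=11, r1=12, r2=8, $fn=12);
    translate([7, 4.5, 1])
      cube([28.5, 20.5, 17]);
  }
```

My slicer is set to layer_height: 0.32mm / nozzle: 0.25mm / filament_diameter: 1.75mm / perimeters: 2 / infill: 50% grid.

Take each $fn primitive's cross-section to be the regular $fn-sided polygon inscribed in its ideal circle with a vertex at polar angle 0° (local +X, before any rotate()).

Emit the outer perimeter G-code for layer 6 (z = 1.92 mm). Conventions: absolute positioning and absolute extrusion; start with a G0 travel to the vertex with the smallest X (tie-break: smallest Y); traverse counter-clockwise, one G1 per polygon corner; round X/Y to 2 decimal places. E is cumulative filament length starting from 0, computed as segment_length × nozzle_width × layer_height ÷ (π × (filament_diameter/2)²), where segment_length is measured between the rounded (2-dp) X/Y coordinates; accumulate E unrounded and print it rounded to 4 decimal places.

G0 X-18.15 Y18.56 Z1.92
G1 X-3.81 Y10.28 E0.5507
G1 X-5.65 Y9.79 E0.6141
G1 X-9.79 Y5.65 E0.8088
G1 X-11.30 Y0.00 E1.0033
G1 X-9.79 Y-5.65 E1.1978
G1 X-5.65 Y-9.79 E1.3926
G1 X0.00 Y-11.30 E1.5871
G1 X5.65 Y-9.79 E1.7816
G1 X9.79 Y-5.65 E1.9763
G1 X11.30 Y0.00 E2.1709
G1 X9.79 Y5.65 E2.3654
G1 X5.65 Y9.79 E2.5601
G1 X1.15 Y10.99 E2.7150
G1 X13.85 Y32.99 E3.5599
G1 X-3.90 Y43.24 E4.2416
G1 X-18.15 Y18.56 E5.1895

At z = 1.92 mm: the cone (r1=12→r2=8) has section circumradius 11.302 here — a regular 12-gon; the cube at (7, 4.5) (footprint 28.5×20.5) is included at this height; Combining (union): the regions partially overlap (shared area 7.27 mm²), so overlapping operands fuse into one piece — 1 connected region; (whole slice rotated 60° about Z — lengths, areas and connectivity unchanged). The outline is a single polygon with 16 vertices. Extrusion per mm of travel: 0.25 × 0.32 / (π × 0.875²) = 0.033260. Accumulating E over each segment gives final E = 5.1895.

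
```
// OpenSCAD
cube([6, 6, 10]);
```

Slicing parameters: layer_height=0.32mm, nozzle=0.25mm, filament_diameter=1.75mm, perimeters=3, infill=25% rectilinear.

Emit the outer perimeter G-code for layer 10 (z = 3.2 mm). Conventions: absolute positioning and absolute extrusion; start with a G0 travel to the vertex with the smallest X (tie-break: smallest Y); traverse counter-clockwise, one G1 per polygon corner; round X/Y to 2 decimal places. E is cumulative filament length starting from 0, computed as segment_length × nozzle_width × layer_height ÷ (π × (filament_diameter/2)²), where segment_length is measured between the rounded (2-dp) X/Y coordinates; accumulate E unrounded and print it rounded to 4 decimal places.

G0 X0.00 Y0.00 Z3.20
G1 X6.00 Y0.00 E0.1996
G1 X6.00 Y6.00 E0.3991
G1 X0.00 Y6.00 E0.5987
G1 X0.00 Y0.00 E0.7982

At z = 3.2 mm: the 6×6 cube contributes its full rectangle. The outline is a single polygon with 4 vertices. Extrusion per mm of travel: 0.25 × 0.32 / (π × 0.875²) = 0.033260. Accumulating E over each segment gives final E = 0.7982.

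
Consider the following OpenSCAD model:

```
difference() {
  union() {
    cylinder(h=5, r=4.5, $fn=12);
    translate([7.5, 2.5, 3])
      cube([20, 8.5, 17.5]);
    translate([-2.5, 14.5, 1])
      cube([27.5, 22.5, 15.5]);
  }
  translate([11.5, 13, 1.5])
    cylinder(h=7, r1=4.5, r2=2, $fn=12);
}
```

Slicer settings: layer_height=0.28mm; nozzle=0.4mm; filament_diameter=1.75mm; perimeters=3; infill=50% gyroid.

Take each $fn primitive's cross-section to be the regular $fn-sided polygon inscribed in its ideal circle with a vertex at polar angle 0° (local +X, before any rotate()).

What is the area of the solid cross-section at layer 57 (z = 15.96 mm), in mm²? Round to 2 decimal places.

At z = 15.96 mm: the cylinder is not intersected at this z (z outside [0, 5]); the 20×8.5 cube at (7.5, 2.5) contributes its full rectangle (area 170.00 mm²); the cube at (-2.5, 14.5) (footprint 27.5×22.5) is included at this height (area 618.75 mm²); Taking the union: the 2 present regions are separate (no shared area or edge), so areas and boundary lengths simply add and each stays a separate island — area = 788.75 mm²; the cone at (11.5, 13) does not reach this height (z outside [1.5, 8.5]); After the difference (first − rest): none of the subtracted shapes is present at this height, so that combined region is unchanged — area = 788.75 mm². Overall, the cross-section has 2 separate islands. Net area = 788.75 mm².

788.75 mm²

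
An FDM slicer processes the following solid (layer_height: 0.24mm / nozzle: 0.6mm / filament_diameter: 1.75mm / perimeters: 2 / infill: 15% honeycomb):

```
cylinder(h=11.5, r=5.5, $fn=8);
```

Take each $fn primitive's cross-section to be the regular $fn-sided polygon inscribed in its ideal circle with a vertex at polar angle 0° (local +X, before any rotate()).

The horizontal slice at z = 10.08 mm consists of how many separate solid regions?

At z = 10.08 mm: the r=5.5 cylinder gives a regular 8-gon of circumradius 5.5 (constant along its height). The result has 1 disconnected region.

1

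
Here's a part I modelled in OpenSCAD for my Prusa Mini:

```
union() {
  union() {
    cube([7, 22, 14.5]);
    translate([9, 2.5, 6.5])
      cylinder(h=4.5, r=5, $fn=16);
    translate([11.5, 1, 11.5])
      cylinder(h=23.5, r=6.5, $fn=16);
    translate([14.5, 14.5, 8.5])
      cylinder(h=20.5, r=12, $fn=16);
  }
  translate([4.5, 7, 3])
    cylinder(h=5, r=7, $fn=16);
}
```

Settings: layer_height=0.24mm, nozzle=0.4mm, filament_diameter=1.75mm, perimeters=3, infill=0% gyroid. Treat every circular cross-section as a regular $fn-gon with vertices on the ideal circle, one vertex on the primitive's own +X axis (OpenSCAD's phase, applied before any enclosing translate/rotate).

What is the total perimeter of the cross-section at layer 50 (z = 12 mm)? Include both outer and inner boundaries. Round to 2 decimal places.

At z = 12 mm: the 7×22 cube contributes its full rectangle (perimeter 58.00 mm); the cylinder at (9, 2.5) is absent (z outside [6.5, 11]); the r=6.5 cylinder at (11.5, 1) gives a regular 16-gon of circumradius 6.5 (constant along its height) (perimeter = 2·16·6.500·sin(180°/16) = 40.58 mm); the cylinder at (14.5, 14.5): section is a regular 16-gon, circumradius r=12 (perimeter = 2·16·12.000·sin(180°/16) = 74.91 mm); Combining (union): the regions partially overlap (shared area 95.70 mm²), so the edge portions inside another operand are dropped and the merged outline is re-measured after clipping — boundary = 98.85 mm; the cylinder at (4.5, 7) does not reach this height (z outside [3, 8]); Combining (union): only the result so far is present, so the union is just that shape — boundary = 98.85 mm. Overall, the cross-section is a single solid region. Total boundary length (outer) = 98.85 mm.

98.85 mm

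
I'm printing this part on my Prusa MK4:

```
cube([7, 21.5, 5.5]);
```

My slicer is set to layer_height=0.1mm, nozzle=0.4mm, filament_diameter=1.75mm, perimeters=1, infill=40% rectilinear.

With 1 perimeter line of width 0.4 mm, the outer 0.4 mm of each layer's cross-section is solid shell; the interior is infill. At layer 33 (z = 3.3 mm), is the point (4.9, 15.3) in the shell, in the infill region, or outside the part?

infill

At z = 3.3 mm: the cube is present — its section is the full 7×21.5 rectangle. Overall, the cross-section is a single solid region. The nearest boundary edge runs (7.00, 0.00)→(7.00, 21.50); distance from the point to it = 2.10 mm. The point is inside the cross-section and 2.10 mm from the nearest boundary — more than the 0.4 mm shell width (1 × 0.4), so it's in the infill interior.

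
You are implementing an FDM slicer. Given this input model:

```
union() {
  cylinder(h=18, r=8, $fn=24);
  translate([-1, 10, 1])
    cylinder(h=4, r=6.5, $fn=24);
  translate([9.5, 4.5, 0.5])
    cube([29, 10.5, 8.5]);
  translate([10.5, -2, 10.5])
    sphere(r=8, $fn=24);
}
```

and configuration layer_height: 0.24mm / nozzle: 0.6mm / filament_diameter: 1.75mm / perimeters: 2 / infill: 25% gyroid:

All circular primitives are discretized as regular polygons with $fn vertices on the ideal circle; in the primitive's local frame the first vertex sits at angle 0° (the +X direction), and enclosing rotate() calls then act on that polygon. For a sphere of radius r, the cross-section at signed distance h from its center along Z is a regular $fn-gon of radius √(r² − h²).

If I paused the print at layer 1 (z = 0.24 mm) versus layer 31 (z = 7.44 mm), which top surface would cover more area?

layer 31 (z = 7.44 mm)

Layer 1 (z = 0.24): the r=8 cylinder gives a regular 24-gon of circumradius 8 (constant along its height) (area = (24/2)·8.000²·sin(360°/24) = 198.77 mm²); the cylinder at (-1, 10) is not intersected at this z (z outside [1, 5]); the cube at (9.5, 4.5) does not reach this height (z outside [0.5, 9]); the sphere at (10.5, -2) is not intersected at this z (|z−center|=10.260 > r=8); Merging all regions: only the r=8 cylinder is present, so the union is just that shape — area = 198.77 mm². So its area = 198.77 mm². Layer 31 (z = 7.44): the r=8 cylinder contributes a regular 24-gon of circumradius 8 (area = (24/2)·8.000²·sin(360°/24) = 198.77 mm²); the cylinder at (-1, 10) is absent (z outside [1, 5]); the 29×10.5 cube at (9.5, 4.5) contributes its full rectangle (area 304.50 mm²); the sphere at (10.5, -2): section is a regular 24-gon, circumradius = √(r²−h²) = √(8²−3.06²) = 7.392 (area = (24/2)·7.392²·sin(360°/24) = 169.69 mm²); Merging all regions: the regions partially overlap — summed areas 672.96 mm² minus the doubly-counted overlap 37.61 mm² gives 635.36 mm² — area = 635.36 mm². So its area = 635.36 mm². Layer 31 is larger (635.36 vs 198.77 mm²).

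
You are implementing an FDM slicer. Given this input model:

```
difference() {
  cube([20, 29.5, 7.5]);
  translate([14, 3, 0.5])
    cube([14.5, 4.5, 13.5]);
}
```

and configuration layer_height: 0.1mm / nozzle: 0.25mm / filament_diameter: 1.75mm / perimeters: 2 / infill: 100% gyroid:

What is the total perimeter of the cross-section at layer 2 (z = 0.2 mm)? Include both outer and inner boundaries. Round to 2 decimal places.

99.00 mm

At z = 0.2 mm: the cube (footprint 20×29.5) is included at this height (perimeter 99.00 mm); the cube at (14, 3) is absent (z outside [0.5, 14]); Subtracting the remaining from the first: none of the subtracted shapes is present at this height, so the 20×29.5 cube is unchanged — boundary = 99.00 mm. Overall, the cross-section is a single solid region. Total boundary length (outer) = 99.00 mm.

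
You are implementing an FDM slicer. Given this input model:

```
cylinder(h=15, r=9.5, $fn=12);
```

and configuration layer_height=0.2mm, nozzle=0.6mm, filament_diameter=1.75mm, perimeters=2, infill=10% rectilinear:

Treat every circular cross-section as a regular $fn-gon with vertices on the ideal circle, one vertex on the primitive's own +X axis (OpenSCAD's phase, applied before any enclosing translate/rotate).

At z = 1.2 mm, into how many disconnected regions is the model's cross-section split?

At z = 1.2 mm: the cylinder: section is a regular 12-gon, circumradius r=9.5. The result has 1 disconnected region.

1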